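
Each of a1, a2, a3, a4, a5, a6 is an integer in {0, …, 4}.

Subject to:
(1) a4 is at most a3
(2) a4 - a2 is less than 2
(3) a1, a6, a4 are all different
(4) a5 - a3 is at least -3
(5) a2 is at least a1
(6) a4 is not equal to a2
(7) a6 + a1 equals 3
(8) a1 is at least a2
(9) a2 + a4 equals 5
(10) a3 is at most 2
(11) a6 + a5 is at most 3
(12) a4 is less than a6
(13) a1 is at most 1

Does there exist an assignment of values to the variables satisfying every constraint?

From constraints 8 and 13: a2 ≤ a1 ≤ 1. From constraints 1 and 10: a4 ≤ a3 ≤ 2. Hence a2 + a4 ≤ 3. But constraint 9 requires a2 + a4 = 5, and 5 > 3. Contradiction.

Unsatisfiable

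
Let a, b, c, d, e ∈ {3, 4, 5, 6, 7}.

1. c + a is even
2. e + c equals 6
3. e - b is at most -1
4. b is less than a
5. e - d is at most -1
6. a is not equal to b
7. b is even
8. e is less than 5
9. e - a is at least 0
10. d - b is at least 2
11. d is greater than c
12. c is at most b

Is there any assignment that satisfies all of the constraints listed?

Unsatisfiable

Constraints 3, 4, and 9 give e < b, b < a, a ≤ e. Chaining: e < b < a ≤ e, which forces e < e — impossible.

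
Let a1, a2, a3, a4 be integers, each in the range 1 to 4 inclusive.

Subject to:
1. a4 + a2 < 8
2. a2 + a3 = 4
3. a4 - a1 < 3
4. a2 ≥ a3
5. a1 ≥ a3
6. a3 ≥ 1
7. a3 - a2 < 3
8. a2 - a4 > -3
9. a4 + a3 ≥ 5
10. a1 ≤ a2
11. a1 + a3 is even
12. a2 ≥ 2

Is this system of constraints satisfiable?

One satisfying assignment is a1 = 2, a2 = 2, a3 = 2, a4 = 3.
For the less obvious constraints — constraint 1: a4 + a2 = 5; constraint 2: a2 + a3 = 4 — and the others hold by inspection.

Satisfiable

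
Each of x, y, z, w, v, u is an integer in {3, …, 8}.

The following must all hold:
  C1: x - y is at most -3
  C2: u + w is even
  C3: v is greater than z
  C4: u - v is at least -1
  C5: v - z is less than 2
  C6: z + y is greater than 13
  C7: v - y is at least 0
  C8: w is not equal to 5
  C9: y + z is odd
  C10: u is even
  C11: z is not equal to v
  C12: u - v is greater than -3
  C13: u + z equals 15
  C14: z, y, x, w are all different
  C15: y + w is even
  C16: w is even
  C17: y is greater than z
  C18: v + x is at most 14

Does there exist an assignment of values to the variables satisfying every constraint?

Satisfiable

One satisfying assignment is x = 5, y = 8, z = 7, w = 6, v = 8, u = 8.
For the less obvious constraints — constraint 1: x - y = -3; constraint 4: u - v = 0 — and the others hold by inspection.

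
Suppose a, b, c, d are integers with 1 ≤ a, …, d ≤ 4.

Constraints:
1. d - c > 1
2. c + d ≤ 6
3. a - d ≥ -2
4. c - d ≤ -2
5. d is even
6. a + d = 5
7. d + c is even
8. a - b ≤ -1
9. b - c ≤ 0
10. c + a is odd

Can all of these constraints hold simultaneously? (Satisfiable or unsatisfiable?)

Constraints 3, 4, 8, and 9 give d − c ≥ 2, c − b ≥ 0, b − a ≥ 1, a − d ≥ -2.
Adding all 4 inequalities: the left sides telescope to 0, and the right sides sum to 2 + 0 + 1 + (-2) = 1. So 0 ≥ 1, which is false.

Unsatisfiable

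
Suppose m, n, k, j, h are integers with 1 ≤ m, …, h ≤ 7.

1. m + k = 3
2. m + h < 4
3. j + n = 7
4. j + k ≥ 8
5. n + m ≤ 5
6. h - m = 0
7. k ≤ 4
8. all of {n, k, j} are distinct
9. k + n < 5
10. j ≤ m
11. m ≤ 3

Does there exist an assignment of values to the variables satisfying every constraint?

From constraints 10 and 11: j ≤ m ≤ 3. From constraint 7: k ≤ 4. Hence j + k ≤ 7. But constraint 4 requires j + k ≥ 8, and 8 > 7. Contradiction.

Unsatisfiable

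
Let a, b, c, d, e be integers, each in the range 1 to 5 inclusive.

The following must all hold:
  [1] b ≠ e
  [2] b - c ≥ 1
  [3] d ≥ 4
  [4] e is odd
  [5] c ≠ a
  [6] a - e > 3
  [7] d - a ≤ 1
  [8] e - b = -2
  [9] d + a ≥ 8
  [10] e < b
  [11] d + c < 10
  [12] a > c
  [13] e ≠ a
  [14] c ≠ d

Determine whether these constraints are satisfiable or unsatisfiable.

Try a = 5, b = 3, c = 2, d = 5, e = 1.
Check constraint 2: b - c = 1; constraint 6: a - e = 4. The remaining constraints are straightforward to verify.

Satisfiable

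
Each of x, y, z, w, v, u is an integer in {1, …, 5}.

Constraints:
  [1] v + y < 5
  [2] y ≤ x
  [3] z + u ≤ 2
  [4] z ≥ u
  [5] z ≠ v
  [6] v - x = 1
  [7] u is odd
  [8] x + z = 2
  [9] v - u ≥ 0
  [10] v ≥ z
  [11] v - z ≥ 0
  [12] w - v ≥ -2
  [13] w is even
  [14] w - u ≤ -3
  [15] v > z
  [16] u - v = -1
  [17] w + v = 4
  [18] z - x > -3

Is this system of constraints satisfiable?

Unsatisfiable

Constraints 9, 12, and 14 give w − v ≥ -2, v − u ≥ 0, u − w ≥ 3.
Adding all 3 inequalities: the left sides telescope to 0, and the right sides sum to (-2) + 0 + 3 = 1. So 0 ≥ 1, which is false.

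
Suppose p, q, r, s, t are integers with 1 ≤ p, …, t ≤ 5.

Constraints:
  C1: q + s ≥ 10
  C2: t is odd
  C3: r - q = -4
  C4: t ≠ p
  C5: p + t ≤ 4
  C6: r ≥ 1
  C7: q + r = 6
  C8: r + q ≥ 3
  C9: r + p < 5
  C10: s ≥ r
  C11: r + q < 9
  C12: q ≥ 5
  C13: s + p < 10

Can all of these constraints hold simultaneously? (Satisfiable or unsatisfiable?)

Satisfiable

Take p = 2, q = 5, r = 1, s = 5, t = 1. Then constraint 1: q + s = 10; constraint 3: r - q = -4; constraint 5: p + t = 3, and every other listed constraint is also met.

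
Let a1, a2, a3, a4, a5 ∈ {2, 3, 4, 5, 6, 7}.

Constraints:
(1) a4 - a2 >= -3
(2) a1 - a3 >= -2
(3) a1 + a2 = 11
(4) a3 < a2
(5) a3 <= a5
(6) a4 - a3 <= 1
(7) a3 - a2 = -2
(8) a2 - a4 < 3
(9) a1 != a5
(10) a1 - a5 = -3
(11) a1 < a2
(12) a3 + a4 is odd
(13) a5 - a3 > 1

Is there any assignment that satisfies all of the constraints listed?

Satisfiable

The assignment a1 = 4, a2 = 7, a3 = 5, a4 = 6, a5 = 7 works:
  constraint 1 holds since a4 - a2 = -1.
  constraint 2 holds since a1 - a3 = -1.
  constraint 3 holds since a1 + a2 = 11.
The rest check out directly.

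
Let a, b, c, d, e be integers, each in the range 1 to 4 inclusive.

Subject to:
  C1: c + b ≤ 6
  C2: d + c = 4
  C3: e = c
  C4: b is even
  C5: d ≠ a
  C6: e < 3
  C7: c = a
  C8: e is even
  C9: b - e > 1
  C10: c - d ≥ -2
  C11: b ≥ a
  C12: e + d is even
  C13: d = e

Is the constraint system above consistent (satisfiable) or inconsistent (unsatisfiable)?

Unsatisfiable

From constraints 3, 7, and 13, d = e = c = a, so d = a. But constraint 5 says d ≠ a. Contradiction.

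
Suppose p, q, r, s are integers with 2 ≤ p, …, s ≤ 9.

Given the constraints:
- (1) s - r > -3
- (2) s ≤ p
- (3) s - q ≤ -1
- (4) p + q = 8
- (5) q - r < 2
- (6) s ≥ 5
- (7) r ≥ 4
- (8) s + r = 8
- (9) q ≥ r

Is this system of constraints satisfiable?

Unsatisfiable

From constraints 2 and 6: p ≥ s ≥ 5. From constraints 7 and 9: q ≥ r ≥ 4. Hence p + q ≥ 9. But constraint 4 requires p + q = 8, and 8 < 9. Contradiction.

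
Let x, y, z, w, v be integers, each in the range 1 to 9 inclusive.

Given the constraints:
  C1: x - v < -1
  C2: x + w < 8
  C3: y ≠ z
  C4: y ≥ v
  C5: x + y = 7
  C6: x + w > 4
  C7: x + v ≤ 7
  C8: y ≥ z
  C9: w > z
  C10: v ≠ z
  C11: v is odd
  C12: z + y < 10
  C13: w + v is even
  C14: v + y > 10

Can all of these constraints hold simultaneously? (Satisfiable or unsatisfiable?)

Satisfiable

Setting (x, y, z, w, v) = (1, 6, 2, 5, 5) satisfies everything: constraint 1: x - v = -4; constraint 2: x + w = 6, and the others follow.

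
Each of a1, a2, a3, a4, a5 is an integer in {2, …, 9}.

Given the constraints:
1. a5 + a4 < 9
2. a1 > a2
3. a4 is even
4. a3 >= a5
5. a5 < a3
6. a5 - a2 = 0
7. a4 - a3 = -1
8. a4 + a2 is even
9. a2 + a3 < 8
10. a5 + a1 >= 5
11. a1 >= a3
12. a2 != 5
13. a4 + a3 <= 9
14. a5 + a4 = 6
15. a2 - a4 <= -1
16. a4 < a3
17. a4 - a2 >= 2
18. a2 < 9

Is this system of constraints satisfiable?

Try a1 = 5, a2 = 2, a3 = 5, a4 = 4, a5 = 2.
Check constraint 1: a5 + a4 = 6; constraint 6: a5 - a2 = 0. The remaining constraints are straightforward to verify.

Satisfiable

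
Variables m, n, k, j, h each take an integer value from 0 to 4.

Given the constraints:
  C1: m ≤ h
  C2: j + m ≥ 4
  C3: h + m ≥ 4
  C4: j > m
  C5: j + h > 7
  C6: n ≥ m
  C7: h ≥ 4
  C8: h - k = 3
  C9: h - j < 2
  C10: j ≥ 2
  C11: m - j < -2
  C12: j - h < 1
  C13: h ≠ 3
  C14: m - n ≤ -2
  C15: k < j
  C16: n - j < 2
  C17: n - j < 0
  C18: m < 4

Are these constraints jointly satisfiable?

Satisfiable

Setting (m, n, k, j, h) = (1, 3, 1, 4, 4) satisfies everything: constraint 2: j + m = 5; constraint 3: h + m = 5; constraint 5: j + h = 8, and the others follow.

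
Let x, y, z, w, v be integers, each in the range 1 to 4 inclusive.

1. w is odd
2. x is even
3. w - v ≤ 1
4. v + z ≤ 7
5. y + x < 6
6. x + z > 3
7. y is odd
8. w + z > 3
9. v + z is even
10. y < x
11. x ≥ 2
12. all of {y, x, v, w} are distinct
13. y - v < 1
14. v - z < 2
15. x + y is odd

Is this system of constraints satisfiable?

Satisfiable

Try x = 4, y = 1, z = 2, w = 3, v = 2.
Check constraint 3: w - v = 1; constraint 4: v + z = 4; constraint 5: y + x = 5. The remaining constraints are straightforward to verify.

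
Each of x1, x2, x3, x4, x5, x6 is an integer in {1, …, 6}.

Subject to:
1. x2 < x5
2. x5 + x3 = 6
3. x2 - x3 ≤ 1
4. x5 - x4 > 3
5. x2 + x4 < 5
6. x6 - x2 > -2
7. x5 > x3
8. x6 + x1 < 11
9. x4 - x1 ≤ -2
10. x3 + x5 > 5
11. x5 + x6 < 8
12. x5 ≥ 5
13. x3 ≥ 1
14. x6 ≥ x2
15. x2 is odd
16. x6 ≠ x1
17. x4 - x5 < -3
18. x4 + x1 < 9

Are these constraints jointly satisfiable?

Satisfiable

One satisfying assignment is x1 = 6, x2 = 1, x3 = 1, x4 = 1, x5 = 5, x6 = 2.
For the less obvious constraints — constraint 2: x5 + x3 = 6; constraint 3: x2 - x3 = 0 — and the others hold by inspection.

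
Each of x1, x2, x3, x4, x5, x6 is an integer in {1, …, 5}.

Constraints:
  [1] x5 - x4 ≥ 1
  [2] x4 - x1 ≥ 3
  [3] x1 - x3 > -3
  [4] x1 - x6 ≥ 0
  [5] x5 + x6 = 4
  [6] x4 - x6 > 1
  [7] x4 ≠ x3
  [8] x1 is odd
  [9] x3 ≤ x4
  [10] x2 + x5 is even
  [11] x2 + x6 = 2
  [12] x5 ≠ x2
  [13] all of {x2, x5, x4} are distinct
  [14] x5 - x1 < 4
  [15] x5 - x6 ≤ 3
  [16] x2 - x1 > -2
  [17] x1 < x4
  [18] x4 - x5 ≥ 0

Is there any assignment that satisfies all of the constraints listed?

Constraints 1, 2, 4, and 15 give x5 − x4 ≥ 1, x4 − x1 ≥ 3, x1 − x6 ≥ 0, x6 − x5 ≥ -3.
Adding all 4 inequalities: the left sides telescope to 0, and the right sides sum to 1 + 3 + 0 + (-3) = 1. So 0 ≥ 1, which is false.

Unsatisfiable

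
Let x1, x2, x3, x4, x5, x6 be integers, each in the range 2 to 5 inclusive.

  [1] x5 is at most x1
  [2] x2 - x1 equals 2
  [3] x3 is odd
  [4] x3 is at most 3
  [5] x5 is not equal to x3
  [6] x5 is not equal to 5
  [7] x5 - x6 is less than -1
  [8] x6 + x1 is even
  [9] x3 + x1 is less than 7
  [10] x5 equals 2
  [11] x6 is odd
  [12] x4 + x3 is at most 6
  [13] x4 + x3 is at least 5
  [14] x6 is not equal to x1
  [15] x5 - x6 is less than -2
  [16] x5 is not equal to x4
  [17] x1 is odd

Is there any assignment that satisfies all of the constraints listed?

Satisfiable

Setting (x1, x2, x3, x4, x5, x6) = (3, 5, 3, 3, 2, 5) satisfies everything: constraint 2: x2 - x1 = 2; constraint 7: x5 - x6 = -3, and the others follow.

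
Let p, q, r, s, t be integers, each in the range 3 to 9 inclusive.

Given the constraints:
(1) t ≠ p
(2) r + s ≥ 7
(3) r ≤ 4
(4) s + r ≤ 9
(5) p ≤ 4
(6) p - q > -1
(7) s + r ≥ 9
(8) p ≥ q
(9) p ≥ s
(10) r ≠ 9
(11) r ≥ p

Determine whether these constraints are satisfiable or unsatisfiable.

Unsatisfiable

From constraints 5 and 9: s ≤ p ≤ 4. From constraint 3: r ≤ 4. Hence s + r ≤ 8. But constraint 7 requires s + r ≥ 9, and 9 > 8. Contradiction.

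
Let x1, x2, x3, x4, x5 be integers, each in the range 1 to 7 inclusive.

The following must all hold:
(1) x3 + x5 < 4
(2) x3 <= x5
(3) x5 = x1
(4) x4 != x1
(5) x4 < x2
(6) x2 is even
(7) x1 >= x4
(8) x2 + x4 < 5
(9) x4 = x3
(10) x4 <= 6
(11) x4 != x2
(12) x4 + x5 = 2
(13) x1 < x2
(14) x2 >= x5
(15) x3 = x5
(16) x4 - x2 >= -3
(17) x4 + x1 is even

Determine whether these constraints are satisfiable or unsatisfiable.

Unsatisfiable

From constraints 3, 9, and 15, x4 = x3 = x5 = x1, so x4 = x1. But constraint 4 says x4 ≠ x1. Contradiction.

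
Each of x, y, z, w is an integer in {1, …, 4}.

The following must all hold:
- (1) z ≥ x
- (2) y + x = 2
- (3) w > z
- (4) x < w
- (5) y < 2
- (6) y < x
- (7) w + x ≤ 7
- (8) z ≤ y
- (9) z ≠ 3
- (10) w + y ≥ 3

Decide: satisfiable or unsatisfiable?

Unsatisfiable

Constraints 1, 6, and 8 give y < x, x ≤ z, z ≤ y. Chaining: y < x ≤ z ≤ y, which forces y < y — impossible.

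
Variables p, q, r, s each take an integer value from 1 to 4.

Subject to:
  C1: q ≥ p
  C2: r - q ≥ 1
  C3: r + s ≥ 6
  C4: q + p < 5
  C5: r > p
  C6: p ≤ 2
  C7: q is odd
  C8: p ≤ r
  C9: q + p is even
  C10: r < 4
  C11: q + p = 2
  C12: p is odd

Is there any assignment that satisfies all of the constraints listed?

Try p = 1, q = 1, r = 3, s = 4.
Check constraint 2: r - q = 2; constraint 3: r + s = 7; constraint 4: q + p = 2. The remaining constraints are straightforward to verify.

Satisfiable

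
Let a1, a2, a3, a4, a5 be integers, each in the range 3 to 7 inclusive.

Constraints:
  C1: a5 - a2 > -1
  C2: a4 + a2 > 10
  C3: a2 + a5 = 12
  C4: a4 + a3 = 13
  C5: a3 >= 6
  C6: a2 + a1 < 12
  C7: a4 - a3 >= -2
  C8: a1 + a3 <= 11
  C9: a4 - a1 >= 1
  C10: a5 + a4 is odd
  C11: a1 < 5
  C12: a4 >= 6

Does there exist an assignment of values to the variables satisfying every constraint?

Satisfiable

One satisfying assignment is a1 = 4, a2 = 5, a3 = 7, a4 = 6, a5 = 7.
For the less obvious constraints — constraint 1: a5 - a2 = 2; constraint 2: a4 + a2 = 11 — and the others hold by inspection.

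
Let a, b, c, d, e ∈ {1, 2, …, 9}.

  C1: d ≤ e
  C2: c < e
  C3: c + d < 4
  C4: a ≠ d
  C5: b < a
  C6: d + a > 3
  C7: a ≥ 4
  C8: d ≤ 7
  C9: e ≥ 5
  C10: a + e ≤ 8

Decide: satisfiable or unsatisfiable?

From constraint 7: a ≥ 4. From constraint 9: e ≥ 5. Hence a + e ≥ 9. But constraint 10 requires a + e ≤ 8, and 8 < 9. Contradiction.

Unsatisfiable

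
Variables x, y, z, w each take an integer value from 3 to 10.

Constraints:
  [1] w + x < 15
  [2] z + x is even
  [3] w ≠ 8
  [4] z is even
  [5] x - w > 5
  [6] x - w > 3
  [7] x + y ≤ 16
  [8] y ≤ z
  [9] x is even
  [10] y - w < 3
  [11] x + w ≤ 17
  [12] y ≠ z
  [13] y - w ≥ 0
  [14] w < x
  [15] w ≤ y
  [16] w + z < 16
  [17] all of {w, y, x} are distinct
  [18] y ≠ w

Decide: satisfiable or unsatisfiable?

Satisfiable

Setting (x, y, z, w) = (10, 6, 10, 4) satisfies everything: constraint 1: w + x = 14; constraint 5: x - w = 6, and the others follow.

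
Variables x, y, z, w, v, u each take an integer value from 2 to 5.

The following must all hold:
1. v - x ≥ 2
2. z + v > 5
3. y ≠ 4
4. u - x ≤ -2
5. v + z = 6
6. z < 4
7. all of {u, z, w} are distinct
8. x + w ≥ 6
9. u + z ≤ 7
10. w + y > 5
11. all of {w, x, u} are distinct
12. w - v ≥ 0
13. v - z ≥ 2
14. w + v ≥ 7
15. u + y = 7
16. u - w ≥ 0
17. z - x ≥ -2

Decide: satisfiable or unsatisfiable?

Unsatisfiable

Constraints 4, 12, 13, 16, and 17 give u − w ≥ 0, w − v ≥ 0, v − z ≥ 2, z − x ≥ -2, x − u ≥ 2.
Adding all 5 inequalities: the left sides telescope to 0, and the right sides sum to 0 + 0 + 2 + (-2) + 2 = 2. So 0 ≥ 2, which is false.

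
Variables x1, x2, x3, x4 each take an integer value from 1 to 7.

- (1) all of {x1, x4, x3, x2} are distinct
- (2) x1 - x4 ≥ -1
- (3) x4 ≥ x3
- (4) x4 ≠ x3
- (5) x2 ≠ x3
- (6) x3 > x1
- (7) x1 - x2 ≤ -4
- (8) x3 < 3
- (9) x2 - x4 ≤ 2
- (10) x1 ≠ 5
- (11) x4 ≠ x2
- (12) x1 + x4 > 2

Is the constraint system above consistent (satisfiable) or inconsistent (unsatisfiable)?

Constraints 2, 7, and 9 give x2 − x1 ≥ 4, x1 − x4 ≥ -1, x4 − x2 ≥ -2.
Adding all 3 inequalities: the left sides telescope to 0, and the right sides sum to 4 + (-1) + (-2) = 1. So 0 ≥ 1, which is false.

Unsatisfiable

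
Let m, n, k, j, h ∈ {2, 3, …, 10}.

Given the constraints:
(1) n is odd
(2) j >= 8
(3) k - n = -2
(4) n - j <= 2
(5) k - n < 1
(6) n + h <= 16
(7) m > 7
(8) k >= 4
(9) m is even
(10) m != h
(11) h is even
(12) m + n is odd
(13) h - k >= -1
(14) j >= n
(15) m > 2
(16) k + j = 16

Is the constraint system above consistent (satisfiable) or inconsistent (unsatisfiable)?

The assignment m = 8, n = 9, k = 7, j = 9, h = 6 works:
  constraint 3 holds since k - n = -2.
  constraint 4 holds since n - j = 0.
The rest check out directly.

Satisfiable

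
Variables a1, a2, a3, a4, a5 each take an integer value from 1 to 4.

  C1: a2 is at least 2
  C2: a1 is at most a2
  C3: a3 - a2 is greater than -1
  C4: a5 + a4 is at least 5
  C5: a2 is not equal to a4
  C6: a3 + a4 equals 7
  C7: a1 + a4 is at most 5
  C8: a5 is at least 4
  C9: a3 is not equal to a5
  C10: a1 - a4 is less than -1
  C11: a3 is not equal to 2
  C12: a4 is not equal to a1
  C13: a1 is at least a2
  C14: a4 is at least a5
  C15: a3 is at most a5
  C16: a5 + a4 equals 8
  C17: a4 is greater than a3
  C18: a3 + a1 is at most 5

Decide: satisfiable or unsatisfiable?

From constraints 1 and 13: a1 ≥ a2 ≥ 2. From constraints 8 and 14: a4 ≥ a5 ≥ 4. Hence a1 + a4 ≥ 6. But constraint 7 requires a1 + a4 ≤ 5, and 5 < 6. Contradiction.

Unsatisfiable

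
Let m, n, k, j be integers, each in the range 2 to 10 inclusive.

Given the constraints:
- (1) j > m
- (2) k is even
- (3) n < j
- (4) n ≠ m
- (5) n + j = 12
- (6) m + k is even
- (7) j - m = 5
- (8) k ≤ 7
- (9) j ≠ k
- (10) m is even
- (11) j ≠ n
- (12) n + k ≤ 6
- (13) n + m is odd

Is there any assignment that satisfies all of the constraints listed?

Try m = 4, n = 3, k = 2, j = 9.
Check constraint 5: n + j = 12; constraint 7: j - m = 5. The remaining constraints are straightforward to verify.

Satisfiable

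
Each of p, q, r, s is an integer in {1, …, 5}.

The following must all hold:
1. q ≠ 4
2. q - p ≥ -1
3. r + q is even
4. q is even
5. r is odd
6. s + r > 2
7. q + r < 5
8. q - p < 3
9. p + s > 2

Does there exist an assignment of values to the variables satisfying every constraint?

Constraint 5 makes r odd and constraint 4 makes q even, so r + q must be odd. Constraint 3 says r + q is even — contradiction.

Unsatisfiable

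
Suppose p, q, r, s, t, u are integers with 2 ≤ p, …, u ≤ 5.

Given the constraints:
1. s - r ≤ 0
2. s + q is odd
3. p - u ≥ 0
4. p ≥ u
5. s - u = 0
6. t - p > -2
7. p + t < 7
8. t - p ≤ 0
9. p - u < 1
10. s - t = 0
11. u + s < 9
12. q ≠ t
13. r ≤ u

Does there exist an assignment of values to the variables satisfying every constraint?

Satisfiable

Setting (p, q, r, s, t, u) = (3, 4, 3, 3, 3, 3) satisfies everything: constraint 1: s - r = 0; constraint 3: p - u = 0; constraint 5: s - u = 0, and the others follow.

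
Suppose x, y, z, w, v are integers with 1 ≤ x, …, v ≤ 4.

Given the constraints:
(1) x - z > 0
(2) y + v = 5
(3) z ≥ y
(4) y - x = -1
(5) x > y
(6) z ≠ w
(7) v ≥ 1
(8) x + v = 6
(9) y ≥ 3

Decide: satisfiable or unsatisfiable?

Satisfiable

Take x = 4, y = 3, z = 3, w = 4, v = 2. Then constraint 1: x - z = 1; constraint 2: y + v = 5, and every other listed constraint is also met.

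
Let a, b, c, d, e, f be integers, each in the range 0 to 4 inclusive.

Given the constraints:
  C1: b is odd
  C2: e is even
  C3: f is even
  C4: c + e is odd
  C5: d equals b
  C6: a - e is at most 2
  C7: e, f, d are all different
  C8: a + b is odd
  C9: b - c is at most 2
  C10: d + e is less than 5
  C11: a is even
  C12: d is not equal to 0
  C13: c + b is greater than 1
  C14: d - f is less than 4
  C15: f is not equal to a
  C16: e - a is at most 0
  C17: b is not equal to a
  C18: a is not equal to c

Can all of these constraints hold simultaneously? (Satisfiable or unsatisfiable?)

Satisfiable

Try a = 2, b = 1, c = 1, d = 1, e = 2, f = 0.
Check constraint 6: a - e = 0; constraint 9: b - c = 0. The remaining constraints are straightforward to verify.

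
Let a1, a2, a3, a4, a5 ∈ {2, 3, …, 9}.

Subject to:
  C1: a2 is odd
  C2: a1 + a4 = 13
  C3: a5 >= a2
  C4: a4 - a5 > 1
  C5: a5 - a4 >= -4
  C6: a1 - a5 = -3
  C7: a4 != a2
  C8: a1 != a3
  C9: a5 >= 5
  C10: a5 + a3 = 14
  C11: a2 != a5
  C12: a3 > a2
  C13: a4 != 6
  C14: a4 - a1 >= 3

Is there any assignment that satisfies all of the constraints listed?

One satisfying assignment is a1 = 4, a2 = 5, a3 = 7, a4 = 9, a5 = 7.
For the less obvious constraints — constraint 2: a1 + a4 = 13; constraint 4: a4 - a5 = 2 — and the others hold by inspection.

Satisfiable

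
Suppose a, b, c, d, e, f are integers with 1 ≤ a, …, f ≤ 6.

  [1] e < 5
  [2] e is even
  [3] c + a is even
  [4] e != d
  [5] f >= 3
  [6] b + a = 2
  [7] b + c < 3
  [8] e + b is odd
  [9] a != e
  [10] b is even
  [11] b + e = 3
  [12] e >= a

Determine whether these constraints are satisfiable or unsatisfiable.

Constraint 2 makes e even and constraint 10 makes b even, so e + b must be even. Constraint 8 says e + b is odd — contradiction.

Unsatisfiable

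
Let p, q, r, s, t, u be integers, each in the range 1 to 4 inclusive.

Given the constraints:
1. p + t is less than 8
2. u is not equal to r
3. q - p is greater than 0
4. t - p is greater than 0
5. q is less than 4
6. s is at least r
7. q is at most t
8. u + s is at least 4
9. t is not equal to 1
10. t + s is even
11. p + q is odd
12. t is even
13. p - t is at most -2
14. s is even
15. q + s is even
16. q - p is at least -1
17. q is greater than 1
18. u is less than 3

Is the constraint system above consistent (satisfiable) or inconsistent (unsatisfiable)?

Setting (p, q, r, s, t, u) = (1, 2, 4, 4, 4, 1) satisfies everything: constraint 1: p + t = 5; constraint 3: q - p = 1, and the others follow.

Satisfiable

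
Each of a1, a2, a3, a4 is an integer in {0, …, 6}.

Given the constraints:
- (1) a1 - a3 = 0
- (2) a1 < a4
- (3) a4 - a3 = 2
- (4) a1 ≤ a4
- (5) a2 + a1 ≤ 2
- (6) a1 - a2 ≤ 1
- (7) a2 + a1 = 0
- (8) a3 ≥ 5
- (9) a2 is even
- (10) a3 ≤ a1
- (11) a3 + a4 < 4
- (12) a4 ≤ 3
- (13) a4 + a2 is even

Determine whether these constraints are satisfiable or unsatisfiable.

From constraints 8 and 10: a1 ≥ a3 and a3 ≥ 5, so a1 ≥ 5. From constraints 4 and 12: a1 ≤ a4 and a4 ≤ 3, so a1 ≤ 3. But 3 < 5, so no value of a1 works.

Unsatisfiable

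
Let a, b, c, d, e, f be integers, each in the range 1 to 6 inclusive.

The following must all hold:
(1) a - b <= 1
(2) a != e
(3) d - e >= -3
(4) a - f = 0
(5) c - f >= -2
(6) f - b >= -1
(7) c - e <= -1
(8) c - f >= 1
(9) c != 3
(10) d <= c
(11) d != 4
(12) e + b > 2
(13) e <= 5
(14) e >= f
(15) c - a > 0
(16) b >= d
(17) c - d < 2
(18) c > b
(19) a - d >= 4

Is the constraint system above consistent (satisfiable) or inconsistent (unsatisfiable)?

Constraints 1, 3, 6, 7, 8, and 19 give b − a ≥ -1, a − d ≥ 4, d − e ≥ -3, e − c ≥ 1, c − f ≥ 1, f − b ≥ -1.
Adding all 6 inequalities: the left sides telescope to 0, and the right sides sum to (-1) + 4 + (-3) + 1 + 1 + (-1) = 1. So 0 ≥ 1, which is false.

Unsatisfiable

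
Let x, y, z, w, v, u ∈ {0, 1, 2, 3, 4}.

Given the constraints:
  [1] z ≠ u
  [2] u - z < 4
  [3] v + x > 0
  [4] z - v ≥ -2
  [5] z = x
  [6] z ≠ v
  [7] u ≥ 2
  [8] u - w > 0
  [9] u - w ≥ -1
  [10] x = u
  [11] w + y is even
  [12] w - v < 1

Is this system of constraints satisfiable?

From constraints 5 and 10, z = x = u, so z = u. But constraint 1 says z ≠ u. Contradiction.

Unsatisfiable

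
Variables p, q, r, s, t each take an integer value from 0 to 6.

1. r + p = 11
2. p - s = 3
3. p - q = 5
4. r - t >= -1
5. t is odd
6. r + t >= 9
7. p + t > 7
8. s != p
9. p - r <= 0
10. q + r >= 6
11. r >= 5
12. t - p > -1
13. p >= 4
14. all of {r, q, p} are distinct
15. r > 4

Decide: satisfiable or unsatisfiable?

Try p = 5, q = 0, r = 6, s = 2, t = 5.
Check constraint 1: r + p = 11; constraint 2: p - s = 3. The remaining constraints are straightforward to verify.

Satisfiable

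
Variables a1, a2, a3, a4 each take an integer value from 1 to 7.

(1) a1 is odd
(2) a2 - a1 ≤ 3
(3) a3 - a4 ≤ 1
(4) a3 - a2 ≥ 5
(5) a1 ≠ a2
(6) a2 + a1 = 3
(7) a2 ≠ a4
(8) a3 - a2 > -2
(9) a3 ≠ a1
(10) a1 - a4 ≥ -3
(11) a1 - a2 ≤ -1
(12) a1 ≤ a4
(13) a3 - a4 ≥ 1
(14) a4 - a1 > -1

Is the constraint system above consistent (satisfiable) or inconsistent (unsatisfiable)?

Unsatisfiable

Constraints 3, 4, 10, and 11 give a3 − a2 ≥ 5, a2 − a1 ≥ 1, a1 − a4 ≥ -3, a4 − a3 ≥ -1.
Adding all 4 inequalities: the left sides telescope to 0, and the right sides sum to 5 + 1 + (-3) + (-1) = 2. So 0 ≥ 2, which is false.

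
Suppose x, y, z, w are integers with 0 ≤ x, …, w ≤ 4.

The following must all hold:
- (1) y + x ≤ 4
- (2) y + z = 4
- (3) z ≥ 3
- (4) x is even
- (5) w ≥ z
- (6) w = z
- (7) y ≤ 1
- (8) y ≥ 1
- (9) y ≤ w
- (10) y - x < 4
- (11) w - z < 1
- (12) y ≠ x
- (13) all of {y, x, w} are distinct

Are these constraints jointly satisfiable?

Setting (x, y, z, w) = (0, 1, 3, 3) satisfies everything: constraint 1: y + x = 1; constraint 2: y + z = 4; constraint 10: y - x = 1, and the others follow.

Satisfiable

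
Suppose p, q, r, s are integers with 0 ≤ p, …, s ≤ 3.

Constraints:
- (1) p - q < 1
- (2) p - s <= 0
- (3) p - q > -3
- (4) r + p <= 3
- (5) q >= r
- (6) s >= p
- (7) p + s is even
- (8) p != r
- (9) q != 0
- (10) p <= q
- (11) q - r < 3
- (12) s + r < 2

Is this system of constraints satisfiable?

Satisfiable

One satisfying assignment is p = 1, q = 1, r = 0, s = 1.
For the less obvious constraints — constraint 1: p - q = 0; constraint 2: p - s = 0; constraint 3: p - q = 0 — and the others hold by inspection.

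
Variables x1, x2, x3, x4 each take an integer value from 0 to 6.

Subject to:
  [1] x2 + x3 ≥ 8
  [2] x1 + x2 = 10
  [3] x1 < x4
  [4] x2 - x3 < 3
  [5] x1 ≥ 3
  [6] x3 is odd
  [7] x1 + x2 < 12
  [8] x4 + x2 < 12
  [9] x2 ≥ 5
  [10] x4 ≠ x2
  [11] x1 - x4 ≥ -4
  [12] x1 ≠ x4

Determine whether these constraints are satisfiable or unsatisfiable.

The assignment x1 = 4, x2 = 6, x3 = 5, x4 = 5 works:
  constraint 1 holds since x2 + x3 = 11.
  constraint 2 holds since x1 + x2 = 10.
The rest check out directly.

Satisfiable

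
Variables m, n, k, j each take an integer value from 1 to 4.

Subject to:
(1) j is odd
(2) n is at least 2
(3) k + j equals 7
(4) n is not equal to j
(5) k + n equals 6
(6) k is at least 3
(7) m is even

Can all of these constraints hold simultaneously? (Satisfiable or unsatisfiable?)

Satisfiable

One satisfying assignment is m = 2, n = 2, k = 4, j = 3.
For the less obvious constraints — constraint 1: j = 3 is odd; constraint 3: k + j = 7; constraint 5: k + n = 6 — and the others hold by inspection.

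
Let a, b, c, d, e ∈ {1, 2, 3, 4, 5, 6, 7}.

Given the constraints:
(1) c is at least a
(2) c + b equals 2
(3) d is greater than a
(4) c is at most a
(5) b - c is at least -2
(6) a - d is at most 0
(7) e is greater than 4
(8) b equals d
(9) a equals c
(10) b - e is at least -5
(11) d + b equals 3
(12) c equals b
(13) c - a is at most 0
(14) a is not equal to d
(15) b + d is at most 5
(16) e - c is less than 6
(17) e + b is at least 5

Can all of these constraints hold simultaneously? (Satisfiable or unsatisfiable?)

Unsatisfiable

From constraints 8, 9, and 12, a = c = b = d, so a = d. But constraint 14 says a ≠ d. Contradiction.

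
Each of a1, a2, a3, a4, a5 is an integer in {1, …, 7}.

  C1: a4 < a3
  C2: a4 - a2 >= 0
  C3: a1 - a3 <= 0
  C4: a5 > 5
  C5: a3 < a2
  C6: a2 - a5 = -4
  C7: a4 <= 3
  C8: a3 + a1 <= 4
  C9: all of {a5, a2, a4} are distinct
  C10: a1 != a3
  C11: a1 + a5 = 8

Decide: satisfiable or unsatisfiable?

Unsatisfiable

Constraints 1, 2, and 5 give a2 ≤ a4, a4 < a3, a3 < a2. Chaining: a2 ≤ a4 < a3 < a2, which forces a2 < a2 — impossible.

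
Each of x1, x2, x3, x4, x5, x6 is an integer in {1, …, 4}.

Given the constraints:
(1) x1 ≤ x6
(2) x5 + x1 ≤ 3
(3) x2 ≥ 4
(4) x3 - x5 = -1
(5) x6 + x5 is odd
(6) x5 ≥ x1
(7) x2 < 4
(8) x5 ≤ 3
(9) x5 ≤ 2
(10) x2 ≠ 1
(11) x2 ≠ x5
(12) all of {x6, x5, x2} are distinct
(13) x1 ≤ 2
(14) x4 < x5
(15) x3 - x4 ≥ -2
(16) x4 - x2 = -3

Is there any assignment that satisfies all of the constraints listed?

Unsatisfiable

From constraint 3: x2 ≥ 4. From constraint 7: x2 ≤ 3. But 3 < 4, so no value of x2 works.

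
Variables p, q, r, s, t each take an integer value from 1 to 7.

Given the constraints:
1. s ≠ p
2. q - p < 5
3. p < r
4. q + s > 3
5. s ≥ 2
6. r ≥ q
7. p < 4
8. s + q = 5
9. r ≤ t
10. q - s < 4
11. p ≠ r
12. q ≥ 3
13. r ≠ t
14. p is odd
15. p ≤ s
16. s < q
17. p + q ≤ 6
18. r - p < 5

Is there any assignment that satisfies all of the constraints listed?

Take p = 1, q = 3, r = 3, s = 2, t = 5. Then constraint 2: q - p = 2; constraint 4: q + s = 5; constraint 8: s + q = 5, and every other listed constraint is also met.

Satisfiable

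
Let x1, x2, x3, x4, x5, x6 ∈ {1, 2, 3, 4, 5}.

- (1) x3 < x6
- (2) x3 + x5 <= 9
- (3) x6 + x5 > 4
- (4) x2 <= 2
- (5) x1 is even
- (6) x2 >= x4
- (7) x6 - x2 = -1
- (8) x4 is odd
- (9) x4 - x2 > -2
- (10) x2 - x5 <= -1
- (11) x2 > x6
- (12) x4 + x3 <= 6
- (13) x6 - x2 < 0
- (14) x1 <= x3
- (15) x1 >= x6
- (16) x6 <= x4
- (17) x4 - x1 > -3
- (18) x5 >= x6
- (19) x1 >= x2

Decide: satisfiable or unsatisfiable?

Unsatisfiable

Constraints 1, 13, 14, and 19 give x3 < x6, x6 < x2, x2 ≤ x1, x1 ≤ x3. Chaining: x3 < x6 < x2 ≤ x1 ≤ x3, which forces x3 < x3 — impossible.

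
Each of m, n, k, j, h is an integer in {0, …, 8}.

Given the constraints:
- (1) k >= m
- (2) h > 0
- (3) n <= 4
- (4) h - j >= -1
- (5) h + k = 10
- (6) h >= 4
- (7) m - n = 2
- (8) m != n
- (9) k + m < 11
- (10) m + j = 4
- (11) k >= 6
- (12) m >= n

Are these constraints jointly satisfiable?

Satisfiable

Take m = 2, n = 0, k = 6, j = 2, h = 4. Then constraint 4: h - j = 2; constraint 5: h + k = 10, and every other listed constraint is also met.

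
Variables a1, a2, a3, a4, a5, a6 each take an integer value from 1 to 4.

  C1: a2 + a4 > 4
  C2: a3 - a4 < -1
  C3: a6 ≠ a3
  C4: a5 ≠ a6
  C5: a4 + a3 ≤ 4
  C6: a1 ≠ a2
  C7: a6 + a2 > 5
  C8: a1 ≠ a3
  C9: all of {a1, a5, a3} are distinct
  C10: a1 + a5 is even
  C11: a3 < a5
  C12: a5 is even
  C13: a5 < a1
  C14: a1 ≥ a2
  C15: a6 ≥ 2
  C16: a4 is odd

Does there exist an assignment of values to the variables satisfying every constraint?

Satisfiable

Take a1 = 4, a2 = 3, a3 = 1, a4 = 3, a5 = 2, a6 = 4. Then constraint 1: a2 + a4 = 6; constraint 2: a3 - a4 = -2, and every other listed constraint is also met.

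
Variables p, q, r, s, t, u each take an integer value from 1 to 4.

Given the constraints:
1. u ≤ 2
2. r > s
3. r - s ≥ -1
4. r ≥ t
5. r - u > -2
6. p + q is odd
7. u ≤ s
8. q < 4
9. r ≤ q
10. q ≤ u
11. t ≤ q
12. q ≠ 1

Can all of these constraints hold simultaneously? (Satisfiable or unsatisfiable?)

Constraints 2, 7, 9, and 10 give r ≤ q, q ≤ u, u ≤ s, s < r. Chaining: r ≤ q ≤ u ≤ s < r, which forces r < r — impossible.

Unsatisfiable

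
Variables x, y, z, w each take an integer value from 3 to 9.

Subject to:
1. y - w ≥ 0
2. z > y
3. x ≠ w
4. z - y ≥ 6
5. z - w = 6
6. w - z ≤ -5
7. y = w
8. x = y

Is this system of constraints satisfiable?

From constraints 7 and 8, x = y = w, so x = w. But constraint 3 says x ≠ w. Contradiction.

Unsatisfiable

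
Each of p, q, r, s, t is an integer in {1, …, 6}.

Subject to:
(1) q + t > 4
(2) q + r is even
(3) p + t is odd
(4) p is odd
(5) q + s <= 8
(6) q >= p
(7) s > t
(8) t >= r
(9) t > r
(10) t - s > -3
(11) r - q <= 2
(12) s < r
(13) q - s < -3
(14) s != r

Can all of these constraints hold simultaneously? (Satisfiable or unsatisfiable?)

Constraints 7, 9, and 12 give s < r, r < t, t < s. Chaining: s < r < t < s, which forces s < s — impossible.

Unsatisfiable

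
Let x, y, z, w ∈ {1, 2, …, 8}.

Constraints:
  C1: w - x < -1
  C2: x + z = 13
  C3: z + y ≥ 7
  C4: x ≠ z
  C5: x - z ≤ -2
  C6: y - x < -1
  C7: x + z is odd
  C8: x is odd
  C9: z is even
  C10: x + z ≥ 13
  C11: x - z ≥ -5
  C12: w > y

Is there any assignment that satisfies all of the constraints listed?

Satisfiable

One satisfying assignment is x = 5, y = 1, z = 8, w = 3.
For the less obvious constraints — constraint 1: w - x = -2; constraint 2: x + z = 13 — and the others hold by inspection.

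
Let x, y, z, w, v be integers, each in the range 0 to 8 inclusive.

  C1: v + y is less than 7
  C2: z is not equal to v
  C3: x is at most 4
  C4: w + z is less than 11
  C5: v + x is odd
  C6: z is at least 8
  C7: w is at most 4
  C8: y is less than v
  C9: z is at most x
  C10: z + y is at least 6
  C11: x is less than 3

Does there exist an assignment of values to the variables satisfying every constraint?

From constraints 6 and 9: x ≥ z and z ≥ 8, so x ≥ 8. From constraint 3: x ≤ 4. But 4 < 8, so no value of x works.

Unsatisfiable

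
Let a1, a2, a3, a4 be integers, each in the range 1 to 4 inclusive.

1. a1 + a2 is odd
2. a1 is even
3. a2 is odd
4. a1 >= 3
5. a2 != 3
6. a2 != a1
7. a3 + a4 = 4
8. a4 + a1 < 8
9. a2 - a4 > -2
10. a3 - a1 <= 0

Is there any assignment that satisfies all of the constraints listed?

Satisfiable

Try a1 = 4, a2 = 1, a3 = 3, a4 = 1.
Check constraint 7: a3 + a4 = 4; constraint 8: a4 + a1 = 5; constraint 9: a2 - a4 = 0. The remaining constraints are straightforward to verify.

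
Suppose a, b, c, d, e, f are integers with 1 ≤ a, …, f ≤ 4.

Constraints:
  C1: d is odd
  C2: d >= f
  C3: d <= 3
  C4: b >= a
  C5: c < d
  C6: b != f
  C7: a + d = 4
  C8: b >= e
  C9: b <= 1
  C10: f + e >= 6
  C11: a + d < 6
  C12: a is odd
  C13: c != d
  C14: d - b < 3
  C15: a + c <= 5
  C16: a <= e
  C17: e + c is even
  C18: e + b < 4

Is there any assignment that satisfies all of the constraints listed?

From constraints 2 and 3: f ≤ d ≤ 3. From constraints 8 and 9: e ≤ b ≤ 1. Hence f + e ≤ 4. But constraint 10 requires f + e ≥ 6, and 6 > 4. Contradiction.

Unsatisfiable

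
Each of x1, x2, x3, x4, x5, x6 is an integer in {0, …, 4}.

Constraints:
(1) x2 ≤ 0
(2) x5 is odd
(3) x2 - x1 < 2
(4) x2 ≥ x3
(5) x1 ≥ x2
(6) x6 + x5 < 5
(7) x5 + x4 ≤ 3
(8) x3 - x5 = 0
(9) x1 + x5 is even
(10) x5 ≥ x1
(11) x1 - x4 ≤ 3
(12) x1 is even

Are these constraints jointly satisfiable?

Unsatisfiable

Constraint 12 makes x1 even and constraint 2 makes x5 odd, so x1 + x5 must be odd. Constraint 9 says x1 + x5 is even — contradiction.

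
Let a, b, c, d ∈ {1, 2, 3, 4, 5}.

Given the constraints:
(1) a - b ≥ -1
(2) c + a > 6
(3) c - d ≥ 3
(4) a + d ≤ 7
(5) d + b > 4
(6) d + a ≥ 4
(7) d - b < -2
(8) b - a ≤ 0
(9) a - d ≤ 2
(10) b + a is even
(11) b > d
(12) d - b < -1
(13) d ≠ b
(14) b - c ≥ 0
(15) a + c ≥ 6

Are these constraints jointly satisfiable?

Unsatisfiable

Constraints 3, 8, 9, and 14 give a − b ≥ 0, b − c ≥ 0, c − d ≥ 3, d − a ≥ -2.
Adding all 4 inequalities: the left sides telescope to 0, and the right sides sum to 0 + 0 + 3 + (-2) = 1. So 0 ≥ 1, which is false.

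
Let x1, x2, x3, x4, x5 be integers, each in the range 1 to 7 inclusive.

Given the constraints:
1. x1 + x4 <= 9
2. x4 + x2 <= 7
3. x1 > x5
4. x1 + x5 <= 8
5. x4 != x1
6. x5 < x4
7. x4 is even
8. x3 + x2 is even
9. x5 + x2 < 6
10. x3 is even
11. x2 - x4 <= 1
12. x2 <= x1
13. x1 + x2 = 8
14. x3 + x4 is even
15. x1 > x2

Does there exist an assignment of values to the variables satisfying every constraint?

Satisfiable

The assignment x1 = 6, x2 = 2, x3 = 4, x4 = 2, x5 = 1 works:
  constraint 1 holds since x1 + x4 = 8.
  constraint 2 holds since x4 + x2 = 4.
The rest check out directly.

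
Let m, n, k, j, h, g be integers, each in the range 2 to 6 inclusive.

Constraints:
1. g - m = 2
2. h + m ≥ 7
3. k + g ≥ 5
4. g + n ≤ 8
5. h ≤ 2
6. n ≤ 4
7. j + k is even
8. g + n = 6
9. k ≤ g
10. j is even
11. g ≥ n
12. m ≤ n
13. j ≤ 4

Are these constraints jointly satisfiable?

From constraint 5: h ≤ 2. From constraints 6 and 12: m ≤ n ≤ 4. Hence h + m ≤ 6. But constraint 2 requires h + m ≥ 7, and 7 > 6. Contradiction.

Unsatisfiable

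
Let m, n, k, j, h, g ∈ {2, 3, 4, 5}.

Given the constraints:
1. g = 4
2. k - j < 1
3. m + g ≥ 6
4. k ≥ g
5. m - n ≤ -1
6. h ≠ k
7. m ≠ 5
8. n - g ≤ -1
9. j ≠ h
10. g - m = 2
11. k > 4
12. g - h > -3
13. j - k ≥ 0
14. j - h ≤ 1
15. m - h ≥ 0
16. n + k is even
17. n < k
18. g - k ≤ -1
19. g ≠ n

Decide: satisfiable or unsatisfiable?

Constraints 5, 8, 13, 14, 15, and 18 give n − m ≥ 1, m − h ≥ 0, h − j ≥ -1, j − k ≥ 0, k − g ≥ 1, g − n ≥ 1.
Adding all 6 inequalities: the left sides telescope to 0, and the right sides sum to 1 + 0 + (-1) + 0 + 1 + 1 = 2. So 0 ≥ 2, which is false.

Unsatisfiable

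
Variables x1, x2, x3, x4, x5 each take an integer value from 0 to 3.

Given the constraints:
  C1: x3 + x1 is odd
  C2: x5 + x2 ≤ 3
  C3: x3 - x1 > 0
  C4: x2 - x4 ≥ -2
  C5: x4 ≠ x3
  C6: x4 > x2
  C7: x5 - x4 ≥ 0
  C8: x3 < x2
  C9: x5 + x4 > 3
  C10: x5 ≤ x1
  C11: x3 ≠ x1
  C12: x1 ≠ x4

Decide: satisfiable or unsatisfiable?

Unsatisfiable

Constraints 3, 6, 7, 8, and 10 give x4 ≤ x5, x5 ≤ x1, x1 < x3, x3 < x2, x2 < x4. Chaining: x4 ≤ x5 ≤ x1 < x3 < x2 < x4, which forces x4 < x4 — impossible.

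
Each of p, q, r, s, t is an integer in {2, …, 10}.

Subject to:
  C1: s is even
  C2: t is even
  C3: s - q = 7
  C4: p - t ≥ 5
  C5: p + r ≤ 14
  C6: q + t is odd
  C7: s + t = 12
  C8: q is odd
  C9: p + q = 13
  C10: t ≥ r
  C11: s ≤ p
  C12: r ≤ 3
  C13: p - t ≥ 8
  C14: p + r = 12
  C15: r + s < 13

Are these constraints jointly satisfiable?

Satisfiable

Take p = 10, q = 3, r = 2, s = 10, t = 2. Then constraint 3: s - q = 7; constraint 4: p - t = 8; constraint 5: p + r = 12, and every other listed constraint is also met.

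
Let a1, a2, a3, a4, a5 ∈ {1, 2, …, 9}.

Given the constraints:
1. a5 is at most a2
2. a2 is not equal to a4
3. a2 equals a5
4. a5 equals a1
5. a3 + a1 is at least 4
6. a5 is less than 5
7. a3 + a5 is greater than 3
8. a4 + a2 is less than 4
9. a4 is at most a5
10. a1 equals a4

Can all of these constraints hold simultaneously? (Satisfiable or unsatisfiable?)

From constraints 3, 4, and 10, a2 = a5 = a1 = a4, so a2 = a4. But constraint 2 says a2 ≠ a4. Contradiction.

Unsatisfiable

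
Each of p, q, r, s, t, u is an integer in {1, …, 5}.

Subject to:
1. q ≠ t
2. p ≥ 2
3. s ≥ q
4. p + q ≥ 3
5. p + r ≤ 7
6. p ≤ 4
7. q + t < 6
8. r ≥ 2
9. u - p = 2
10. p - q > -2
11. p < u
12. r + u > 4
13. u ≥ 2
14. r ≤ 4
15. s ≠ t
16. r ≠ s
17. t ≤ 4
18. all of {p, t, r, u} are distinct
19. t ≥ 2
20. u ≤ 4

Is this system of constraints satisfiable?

Constraints 2, 6, 8, 13, 14, 17, 19, and 20 confine each of p, t, r, u to the 3 values {2, …, 4}.
Constraint 18 requires all 4 of them to be distinct, but only 3 values are available — impossible by the pigeonhole principle.

Unsatisfiable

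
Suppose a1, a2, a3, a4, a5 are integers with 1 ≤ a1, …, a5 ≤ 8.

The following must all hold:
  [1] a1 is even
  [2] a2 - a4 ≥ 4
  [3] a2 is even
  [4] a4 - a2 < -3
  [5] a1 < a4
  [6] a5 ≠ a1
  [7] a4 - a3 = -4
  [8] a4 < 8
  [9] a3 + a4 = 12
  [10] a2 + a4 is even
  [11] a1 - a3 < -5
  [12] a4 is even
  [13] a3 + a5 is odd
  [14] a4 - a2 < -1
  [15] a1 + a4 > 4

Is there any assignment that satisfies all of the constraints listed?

Setting (a1, a2, a3, a4, a5) = (2, 8, 8, 4, 1) satisfies everything: constraint 2: a2 - a4 = 4; constraint 4: a4 - a2 = -4; constraint 7: a4 - a3 = -4, and the others follow.

Satisfiable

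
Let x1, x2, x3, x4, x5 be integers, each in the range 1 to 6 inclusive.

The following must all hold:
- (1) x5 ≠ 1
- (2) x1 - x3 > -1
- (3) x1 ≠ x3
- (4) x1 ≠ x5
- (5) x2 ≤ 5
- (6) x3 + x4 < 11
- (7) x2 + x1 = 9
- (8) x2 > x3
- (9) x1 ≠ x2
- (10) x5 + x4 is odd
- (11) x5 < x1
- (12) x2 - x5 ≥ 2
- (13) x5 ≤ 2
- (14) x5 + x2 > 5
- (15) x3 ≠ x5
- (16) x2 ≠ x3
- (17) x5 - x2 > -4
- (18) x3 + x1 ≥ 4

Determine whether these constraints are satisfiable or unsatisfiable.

Setting (x1, x2, x3, x4, x5) = (4, 5, 3, 5, 2) satisfies everything: constraint 2: x1 - x3 = 1; constraint 6: x3 + x4 = 8, and the others follow.

Satisfiable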